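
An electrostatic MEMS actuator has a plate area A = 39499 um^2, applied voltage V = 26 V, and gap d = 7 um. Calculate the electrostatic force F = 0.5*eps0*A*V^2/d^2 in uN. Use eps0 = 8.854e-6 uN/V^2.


Step 1: Identify parameters.
eps0 = 8.854e-6 uN/V^2, A = 39499 um^2, V = 26 V, d = 7 um
Step 2: Compute V^2 = 26^2 = 676
Step 3: Compute d^2 = 7^2 = 49
Step 4: F = 0.5 * 8.854e-6 * 39499 * 676 / 49
F = 2.412 uN


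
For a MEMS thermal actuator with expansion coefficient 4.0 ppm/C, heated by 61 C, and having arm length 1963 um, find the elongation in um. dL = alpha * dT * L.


Step 1: Convert CTE: alpha = 4.0 ppm/C = 4.0e-6 /C
Step 2: dL = 4.0e-6 * 61 * 1963
dL = 0.479 um


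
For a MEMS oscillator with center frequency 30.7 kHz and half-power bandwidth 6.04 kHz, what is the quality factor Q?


Step 1: Q = f0 / bandwidth
Step 2: Q = 30.7 / 6.04
Q = 5.1


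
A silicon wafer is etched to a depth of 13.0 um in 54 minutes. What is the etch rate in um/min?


Step 1: Etch rate = depth / time
Step 2: rate = 13.0 / 54
rate = 0.241 um/min


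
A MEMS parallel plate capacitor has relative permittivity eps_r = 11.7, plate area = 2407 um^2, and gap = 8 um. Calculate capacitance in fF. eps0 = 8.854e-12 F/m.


Step 1: Convert area to m^2: A = 2407e-12 m^2
Step 2: Convert gap to m: d = 8e-6 m
Step 3: C = eps0 * eps_r * A / d
C = 8.854e-12 * 11.7 * 2407e-12 / 8e-6
Step 4: Convert to fF (multiply by 1e15).
C = 31.17 fF


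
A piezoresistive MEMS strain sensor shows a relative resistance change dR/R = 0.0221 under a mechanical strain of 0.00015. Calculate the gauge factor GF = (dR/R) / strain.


Step 1: Identify values.
dR/R = 0.0221, strain = 0.00015
Step 2: GF = (dR/R) / strain = 0.0221 / 0.00015
GF = 147.3


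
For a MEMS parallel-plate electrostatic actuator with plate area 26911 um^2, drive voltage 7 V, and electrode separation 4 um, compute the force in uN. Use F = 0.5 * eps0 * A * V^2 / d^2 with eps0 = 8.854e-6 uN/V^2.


Step 1: Identify parameters.
eps0 = 8.854e-6 uN/V^2, A = 26911 um^2, V = 7 V, d = 4 um
Step 2: Compute V^2 = 7^2 = 49
Step 3: Compute d^2 = 4^2 = 16
Step 4: F = 0.5 * 8.854e-6 * 26911 * 49 / 16
F = 0.365 uN


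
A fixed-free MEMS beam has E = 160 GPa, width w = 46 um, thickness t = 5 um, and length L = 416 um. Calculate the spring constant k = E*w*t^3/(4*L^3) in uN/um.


Step 1: Convert E to consistent units (1 GPa = 1000 uN/um^2).
E = 160 GPa = 160000 uN/um^2
Step 2: Compute t^3 = 5^3 = 125
Step 3: Compute L^3 = 416^3 = 71991296
Step 4: k = 160000 * 46 * 125 / (4 * 71991296)
k = 3.1948 uN/um


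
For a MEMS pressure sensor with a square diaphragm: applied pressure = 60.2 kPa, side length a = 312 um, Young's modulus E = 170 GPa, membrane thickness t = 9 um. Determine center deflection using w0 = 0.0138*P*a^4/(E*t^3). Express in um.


Step 1: Convert pressure to compatible units (E is in GPa, so P in GPa).
P = 60.2 kPa = 60.2e-6 GPa
Step 2: Compute numerator: 0.0138 * P * a^4.
a^4 = 312^4 = 9475854336
numerator = 0.0138 * 60.2e-6 * 9475854336 = 7.8722e+03
Step 3: Compute denominator: E * t^3 = 170 * 9^3 = 123930
Step 4: w0 = numerator / denominator = 7.8722e+03 / 123930 = 0.0635 um


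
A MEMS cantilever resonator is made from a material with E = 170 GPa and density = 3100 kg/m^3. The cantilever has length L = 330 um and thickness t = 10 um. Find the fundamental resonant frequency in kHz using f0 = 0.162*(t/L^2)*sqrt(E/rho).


Step 1: Convert units to SI.
t_SI = 10e-6 m, L_SI = 330e-6 m
Step 2: Calculate sqrt(E/rho).
sqrt(170e9 / 3100) = 7405.32 m/s
Step 3: Compute f0.
f0 = 0.162 * 10e-6 / (330e-6)^2 * 7405.32 = 110161.8 Hz = 110.16 kHz


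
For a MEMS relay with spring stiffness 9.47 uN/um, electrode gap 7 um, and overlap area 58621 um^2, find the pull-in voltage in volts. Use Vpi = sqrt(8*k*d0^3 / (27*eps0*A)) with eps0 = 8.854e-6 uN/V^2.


Step 1: Compute numerator: 8 * k * d0^3 = 8 * 9.47 * 7^3 = 25985.68
Step 2: Compute denominator: 27 * eps0 * A = 27 * 8.854e-6 * 58621 = 14.013819
Step 3: Vpi = sqrt(25985.68 / 14.013819)
Vpi = 43.06 V


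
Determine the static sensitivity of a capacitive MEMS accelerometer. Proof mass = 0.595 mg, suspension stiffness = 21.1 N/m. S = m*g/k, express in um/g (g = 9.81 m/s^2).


Step 1: Convert mass: m = 0.595 mg = 5.95e-07 kg
Step 2: S = m * g / k = 5.95e-07 * 9.81 / 21.1
Step 3: S = 2.77e-07 m/g
Step 4: Convert to um/g: S = 0.277 um/g


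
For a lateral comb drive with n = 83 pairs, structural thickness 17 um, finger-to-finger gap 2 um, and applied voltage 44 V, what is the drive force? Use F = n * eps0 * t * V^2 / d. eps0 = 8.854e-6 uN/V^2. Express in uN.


Step 1: Parameters: n=83, eps0=8.854e-6 uN/V^2, t=17 um, V=44 V, d=2 um
Step 2: V^2 = 1936
Step 3: F = 83 * 8.854e-6 * 17 * 1936 / 2
F = 12.093 uN


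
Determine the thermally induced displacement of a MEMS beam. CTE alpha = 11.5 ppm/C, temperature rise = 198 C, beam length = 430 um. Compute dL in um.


Step 1: Convert CTE: alpha = 11.5 ppm/C = 11.5e-6 /C
Step 2: dL = 11.5e-6 * 198 * 430
dL = 0.9791 um


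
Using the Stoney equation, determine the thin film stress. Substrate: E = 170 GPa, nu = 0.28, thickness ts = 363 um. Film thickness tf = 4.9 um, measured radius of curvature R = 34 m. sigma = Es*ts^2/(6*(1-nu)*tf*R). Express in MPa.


Step 1: Compute numerator: Es * ts^2 = 170 * 363^2 = 22400730 (GPa*um^2)
Step 2: Compute denominator (R in um): 6*(1-nu)*tf*R = 6*0.72*4.9*34e6 = 719712000.0 (um^2)
Step 3: sigma (GPa) = 22400730 / 719712000.0 = 3.1125e-02 GPa
Step 4: Convert to MPa (x1000): sigma = 31.1 MPa


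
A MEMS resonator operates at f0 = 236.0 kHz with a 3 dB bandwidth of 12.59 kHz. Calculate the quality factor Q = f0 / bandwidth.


Step 1: Q = f0 / bandwidth
Step 2: Q = 236.0 / 12.59
Q = 18.7


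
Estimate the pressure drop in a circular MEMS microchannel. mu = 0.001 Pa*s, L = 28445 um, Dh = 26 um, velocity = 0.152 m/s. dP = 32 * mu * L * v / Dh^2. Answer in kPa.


Step 1: Convert to SI: L = 28445e-6 m, Dh = 26e-6 m
Step 2: dP = 32 * 0.001 * 28445e-6 * 0.152 / (26e-6)^2
Step 3: dP = 204669.35 Pa
Step 4: Convert to kPa: dP = 204.67 kPa


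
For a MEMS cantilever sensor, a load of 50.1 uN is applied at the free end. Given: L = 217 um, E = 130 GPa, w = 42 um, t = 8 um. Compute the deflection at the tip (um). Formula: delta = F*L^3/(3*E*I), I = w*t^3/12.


Step 1: Calculate the second moment of area.
I = w * t^3 / 12 = 42 * 8^3 / 12 = 1792.0 um^4
Step 2: Convert E to consistent units (1 GPa = 1000 uN/um^2).
E = 130 GPa = 130000 uN/um^2
Step 3: Calculate tip deflection.
delta = F * L^3 / (3 * E * I)
delta = 50.1 * 217^3 / (3 * 130000 * 1792.0)
delta = 0.7325 um


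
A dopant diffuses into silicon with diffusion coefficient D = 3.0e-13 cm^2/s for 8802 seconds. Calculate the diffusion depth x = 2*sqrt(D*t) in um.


Step 1: Compute D*t = 3.0e-13 * 8802 = 2.6406e-09 cm^2
Step 2: sqrt(D*t) = 5.13868e-05 cm
Step 3: x = 2 * 5.13868e-05 cm = 1.027736e-04 cm
Step 4: Convert to um (1 cm = 1e4 um): x = 1.028 um


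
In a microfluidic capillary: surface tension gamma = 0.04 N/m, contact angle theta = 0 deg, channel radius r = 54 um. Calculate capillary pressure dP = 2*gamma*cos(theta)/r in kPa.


Step 1: cos(0 deg) = 1.0
Step 2: Convert r to m: r = 54e-6 m
Step 3: dP = 2 * 0.04 * 1.0 / 54e-6 = 1481.5 Pa
Step 4: Convert Pa to kPa (divide by 1000).
dP = 1.48 kPa


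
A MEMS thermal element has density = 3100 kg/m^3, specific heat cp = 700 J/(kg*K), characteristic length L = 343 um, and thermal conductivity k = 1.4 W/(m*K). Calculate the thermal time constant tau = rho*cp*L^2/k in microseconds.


Step 1: Convert L to m: L = 343e-6 m
Step 2: L^2 = (343e-6)^2 = 1.17649e-07 m^2
Step 3: tau = 3100 * 700 * 1.17649e-07 / 1.4 = 1.8235595e-01 s
Step 4: Convert to microseconds (multiply by 1e6).
tau = 182355.95 us


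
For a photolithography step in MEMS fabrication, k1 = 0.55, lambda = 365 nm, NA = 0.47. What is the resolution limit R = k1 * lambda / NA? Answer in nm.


Step 1: Identify values: k1 = 0.55, lambda = 365 nm, NA = 0.47
Step 2: R = k1 * lambda / NA
R = 0.55 * 365 / 0.47
R = 427.1 nm


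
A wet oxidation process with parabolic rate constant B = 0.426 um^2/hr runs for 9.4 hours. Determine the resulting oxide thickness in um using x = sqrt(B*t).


Step 1: Compute B*t = 0.426 * 9.4 = 4.0044
Step 2: x = sqrt(4.0044)
x = 2.001 um


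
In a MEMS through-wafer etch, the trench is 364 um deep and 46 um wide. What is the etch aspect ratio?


Step 1: AR = depth / width
Step 2: AR = 364 / 46
AR = 7.9


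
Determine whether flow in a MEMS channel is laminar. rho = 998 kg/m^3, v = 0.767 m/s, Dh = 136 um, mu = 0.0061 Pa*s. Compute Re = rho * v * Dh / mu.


Step 1: Convert Dh to meters: Dh = 136e-6 m
Step 2: Re = rho * v * Dh / mu
Re = 998 * 0.767 * 136e-6 / 0.0061
Re = 17.066
Since Re = 17.066 is below ~2300, the flow is laminar.


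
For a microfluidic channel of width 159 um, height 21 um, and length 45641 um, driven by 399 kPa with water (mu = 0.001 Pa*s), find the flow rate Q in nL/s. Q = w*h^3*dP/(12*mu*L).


Step 1: Convert all dimensions to SI (meters).
w = 159e-6 m, h = 21e-6 m, L = 45641e-6 m, dP = 399e3 Pa
Step 2: Q = w * h^3 * dP / (12 * mu * L)
Q = 159e-6 * (21e-6)^3 * 399e3 / (12 * 0.001 * 45641e-6) = 1.07273267e-09 m^3/s
Step 3: Convert Q from m^3/s to nL/s (1 m^3 = 1e12 nL, so multiply by 1e12).
Q = 1072.733 nL/s


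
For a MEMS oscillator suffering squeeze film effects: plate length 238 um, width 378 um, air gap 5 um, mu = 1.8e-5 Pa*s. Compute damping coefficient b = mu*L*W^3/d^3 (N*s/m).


Step 1: Convert to SI.
L = 238e-6 m, W = 378e-6 m, d = 5e-6 m
Step 2: W^3 = (378e-6)^3 = 5.40e-11 m^3
Step 3: d^3 = (5e-6)^3 = 1.25e-16 m^3
Step 4: b = 1.8e-5 * 238e-6 * 5.40e-11 / 1.25e-16
b = 1.85e-03 N*s/m


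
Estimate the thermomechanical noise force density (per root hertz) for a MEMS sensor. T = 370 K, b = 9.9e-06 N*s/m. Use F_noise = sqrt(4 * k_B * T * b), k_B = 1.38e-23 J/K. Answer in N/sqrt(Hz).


Step 1: Compute 4 * k_B * T * b
= 4 * 1.38e-23 * 370 * 9.9e-06
= 2.0220e-25 N^2/Hz
Step 2: F_noise = sqrt(2.0220e-25)
F_noise = 4.50e-13 N/sqrt(Hz)


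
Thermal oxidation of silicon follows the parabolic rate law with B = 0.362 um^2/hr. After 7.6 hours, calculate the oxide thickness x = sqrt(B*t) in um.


Step 1: Compute B*t = 0.362 * 7.6 = 2.7512
Step 2: x = sqrt(2.7512)
x = 1.659 um


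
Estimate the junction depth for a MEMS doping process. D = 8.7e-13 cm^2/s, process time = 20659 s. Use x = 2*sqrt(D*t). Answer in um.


Step 1: Compute D*t = 8.7e-13 * 20659 = 1.797333e-08 cm^2
Step 2: sqrt(D*t) = 1.34065e-04 cm
Step 3: x = 2 * 1.34065e-04 cm = 2.6813e-04 cm
Step 4: Convert to um (1 cm = 1e4 um): x = 2.681 um


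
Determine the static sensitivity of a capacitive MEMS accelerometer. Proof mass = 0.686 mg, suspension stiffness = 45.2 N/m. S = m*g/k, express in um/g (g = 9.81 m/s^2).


Step 1: Convert mass: m = 0.686 mg = 6.86e-07 kg
Step 2: S = m * g / k = 6.86e-07 * 9.81 / 45.2
Step 3: S = 1.49e-07 m/g
Step 4: Convert to um/g: S = 0.149 um/g


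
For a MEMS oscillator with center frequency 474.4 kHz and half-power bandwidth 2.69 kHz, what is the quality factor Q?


Step 1: Q = f0 / bandwidth
Step 2: Q = 474.4 / 2.69
Q = 176.4


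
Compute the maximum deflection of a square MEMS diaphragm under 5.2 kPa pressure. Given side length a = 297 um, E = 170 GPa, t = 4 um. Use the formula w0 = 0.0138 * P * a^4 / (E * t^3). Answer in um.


Step 1: Convert pressure to compatible units (E is in GPa, so P in GPa).
P = 5.2 kPa = 5.2e-6 GPa
Step 2: Compute numerator: 0.0138 * P * a^4.
a^4 = 297^4 = 7780827681
numerator = 0.0138 * 5.2e-6 * 7780827681 = 5.5835e+02
Step 3: Compute denominator: E * t^3 = 170 * 4^3 = 10880
Step 4: w0 = numerator / denominator = 5.5835e+02 / 10880 = 0.0513 um


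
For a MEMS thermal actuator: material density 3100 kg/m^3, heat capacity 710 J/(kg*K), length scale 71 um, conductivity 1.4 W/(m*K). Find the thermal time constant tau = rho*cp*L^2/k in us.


Step 1: Convert L to m: L = 71e-6 m
Step 2: L^2 = (71e-6)^2 = 5.041e-09 m^2
Step 3: tau = 3100 * 710 * 5.041e-09 / 1.4 = 7.92517214e-03 s
Step 4: Convert to microseconds (multiply by 1e6).
tau = 7925.172 us


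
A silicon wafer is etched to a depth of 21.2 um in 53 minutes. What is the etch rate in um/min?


Step 1: Etch rate = depth / time
Step 2: rate = 21.2 / 53
rate = 0.4 um/min


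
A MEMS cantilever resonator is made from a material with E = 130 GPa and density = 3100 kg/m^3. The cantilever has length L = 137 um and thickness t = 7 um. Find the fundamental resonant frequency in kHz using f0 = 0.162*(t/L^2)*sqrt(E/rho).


Step 1: Convert units to SI.
t_SI = 7e-6 m, L_SI = 137e-6 m
Step 2: Calculate sqrt(E/rho).
sqrt(130e9 / 3100) = 6475.76 m/s
Step 3: Compute f0.
f0 = 0.162 * 7e-6 / (137e-6)^2 * 6475.76 = 391257.5 Hz = 391.26 kHz


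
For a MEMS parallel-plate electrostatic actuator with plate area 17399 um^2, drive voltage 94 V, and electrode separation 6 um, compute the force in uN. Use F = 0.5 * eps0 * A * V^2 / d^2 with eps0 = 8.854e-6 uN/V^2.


Step 1: Identify parameters.
eps0 = 8.854e-6 uN/V^2, A = 17399 um^2, V = 94 V, d = 6 um
Step 2: Compute V^2 = 94^2 = 8836
Step 3: Compute d^2 = 6^2 = 36
Step 4: F = 0.5 * 8.854e-6 * 17399 * 8836 / 36
F = 18.905 uN


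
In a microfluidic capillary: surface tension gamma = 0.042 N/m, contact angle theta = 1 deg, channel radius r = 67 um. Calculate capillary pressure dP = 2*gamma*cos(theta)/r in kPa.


Step 1: cos(1 deg) = 0.9998
Step 2: Convert r to m: r = 67e-6 m
Step 3: dP = 2 * 0.042 * 0.9998 / 67e-6 = 1253.5 Pa
Step 4: Convert Pa to kPa (divide by 1000).
dP = 1.25 kPa


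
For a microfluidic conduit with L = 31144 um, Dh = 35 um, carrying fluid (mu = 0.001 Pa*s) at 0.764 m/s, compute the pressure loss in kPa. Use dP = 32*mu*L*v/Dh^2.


Step 1: Convert to SI: L = 31144e-6 m, Dh = 35e-6 m
Step 2: dP = 32 * 0.001 * 31144e-6 * 0.764 / (35e-6)^2
Step 3: dP = 621557.97 Pa
Step 4: Convert to kPa: dP = 621.56 kPa


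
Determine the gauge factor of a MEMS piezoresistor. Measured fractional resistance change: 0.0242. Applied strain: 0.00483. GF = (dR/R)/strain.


Step 1: Identify values.
dR/R = 0.0242, strain = 0.00483
Step 2: GF = (dR/R) / strain = 0.0242 / 0.00483
GF = 5.0


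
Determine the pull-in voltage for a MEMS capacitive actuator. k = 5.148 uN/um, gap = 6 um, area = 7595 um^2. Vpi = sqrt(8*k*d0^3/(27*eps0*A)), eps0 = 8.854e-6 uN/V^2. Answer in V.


Step 1: Compute numerator: 8 * k * d0^3 = 8 * 5.148 * 6^3 = 8895.744
Step 2: Compute denominator: 27 * eps0 * A = 27 * 8.854e-6 * 7595 = 1.815646
Step 3: Vpi = sqrt(8895.744 / 1.815646)
Vpi = 70.0 V


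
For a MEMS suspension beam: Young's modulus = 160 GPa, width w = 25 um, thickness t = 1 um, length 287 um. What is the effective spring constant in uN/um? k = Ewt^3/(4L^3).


Step 1: Convert E to consistent units (1 GPa = 1000 uN/um^2).
E = 160 GPa = 160000 uN/um^2
Step 2: Compute t^3 = 1^3 = 1
Step 3: Compute L^3 = 287^3 = 23639903
Step 4: k = 160000 * 25 * 1 / (4 * 23639903)
k = 0.0423 uN/um


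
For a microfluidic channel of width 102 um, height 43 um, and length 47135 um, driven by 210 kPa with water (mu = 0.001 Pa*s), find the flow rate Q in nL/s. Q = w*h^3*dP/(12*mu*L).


Step 1: Convert all dimensions to SI (meters).
w = 102e-6 m, h = 43e-6 m, L = 47135e-6 m, dP = 210e3 Pa
Step 2: Q = w * h^3 * dP / (12 * mu * L)
Q = 102e-6 * (43e-6)^3 * 210e3 / (12 * 0.001 * 47135e-6) = 3.01092596e-09 m^3/s
Step 3: Convert Q from m^3/s to nL/s (1 m^3 = 1e12 nL, so multiply by 1e12).
Q = 3010.926 nL/s


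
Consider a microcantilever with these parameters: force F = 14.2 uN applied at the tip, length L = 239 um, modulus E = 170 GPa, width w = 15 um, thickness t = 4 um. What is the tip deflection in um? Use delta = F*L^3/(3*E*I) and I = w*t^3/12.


Step 1: Calculate the second moment of area.
I = w * t^3 / 12 = 15 * 4^3 / 12 = 80.0 um^4
Step 2: Convert E to consistent units (1 GPa = 1000 uN/um^2).
E = 170 GPa = 170000 uN/um^2
Step 3: Calculate tip deflection.
delta = F * L^3 / (3 * E * I)
delta = 14.2 * 239^3 / (3 * 170000 * 80.0)
delta = 4.7514 um


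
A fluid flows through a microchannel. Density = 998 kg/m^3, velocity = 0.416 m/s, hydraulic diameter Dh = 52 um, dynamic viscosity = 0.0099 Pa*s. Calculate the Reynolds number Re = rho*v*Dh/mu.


Step 1: Convert Dh to meters: Dh = 52e-6 m
Step 2: Re = rho * v * Dh / mu
Re = 998 * 0.416 * 52e-6 / 0.0099
Re = 2.181


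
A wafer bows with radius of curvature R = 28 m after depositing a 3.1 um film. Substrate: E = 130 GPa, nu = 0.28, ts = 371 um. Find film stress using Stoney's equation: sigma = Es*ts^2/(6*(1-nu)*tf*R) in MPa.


Step 1: Compute numerator: Es * ts^2 = 130 * 371^2 = 17893330 (GPa*um^2)
Step 2: Compute denominator (R in um): 6*(1-nu)*tf*R = 6*0.72*3.1*28e6 = 374976000.0 (um^2)
Step 3: sigma (GPa) = 17893330 / 374976000.0 = 4.7719e-02 GPa
Step 4: Convert to MPa (x1000): sigma = 47.7 MPa


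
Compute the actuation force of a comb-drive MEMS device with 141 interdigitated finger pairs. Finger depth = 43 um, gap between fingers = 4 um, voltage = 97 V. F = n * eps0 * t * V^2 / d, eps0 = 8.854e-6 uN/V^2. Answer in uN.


Step 1: Parameters: n=141, eps0=8.854e-6 uN/V^2, t=43 um, V=97 V, d=4 um
Step 2: V^2 = 9409
Step 3: F = 141 * 8.854e-6 * 43 * 9409 / 4
F = 126.273 uN


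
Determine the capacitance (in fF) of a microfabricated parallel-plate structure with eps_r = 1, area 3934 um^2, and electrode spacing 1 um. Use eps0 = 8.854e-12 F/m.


Step 1: Convert area to m^2: A = 3934e-12 m^2
Step 2: Convert gap to m: d = 1e-6 m
Step 3: C = eps0 * eps_r * A / d
C = 8.854e-12 * 1 * 3934e-12 / 1e-6
Step 4: Convert to fF (multiply by 1e15).
C = 34.83 fF


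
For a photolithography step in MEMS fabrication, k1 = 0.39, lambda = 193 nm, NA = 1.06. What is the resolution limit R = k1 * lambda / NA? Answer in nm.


Step 1: Identify values: k1 = 0.39, lambda = 193 nm, NA = 1.06
Step 2: R = k1 * lambda / NA
R = 0.39 * 193 / 1.06
R = 71.0 nm


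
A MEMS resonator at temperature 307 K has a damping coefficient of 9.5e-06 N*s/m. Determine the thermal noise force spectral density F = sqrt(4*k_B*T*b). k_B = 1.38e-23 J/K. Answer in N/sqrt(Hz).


Step 1: Compute 4 * k_B * T * b
= 4 * 1.38e-23 * 307 * 9.5e-06
= 1.6099e-25 N^2/Hz
Step 2: F_noise = sqrt(1.6099e-25)
F_noise = 4.01e-13 N/sqrt(Hz)


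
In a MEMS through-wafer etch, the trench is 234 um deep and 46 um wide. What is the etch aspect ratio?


Step 1: AR = depth / width
Step 2: AR = 234 / 46
AR = 5.1


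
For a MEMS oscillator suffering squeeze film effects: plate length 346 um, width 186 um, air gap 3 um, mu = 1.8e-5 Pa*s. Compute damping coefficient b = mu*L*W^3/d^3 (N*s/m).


Step 1: Convert to SI.
L = 346e-6 m, W = 186e-6 m, d = 3e-6 m
Step 2: W^3 = (186e-6)^3 = 6.43e-12 m^3
Step 3: d^3 = (3e-6)^3 = 2.70e-17 m^3
Step 4: b = 1.8e-5 * 346e-6 * 6.43e-12 / 2.70e-17
b = 1.48e-03 N*s/m


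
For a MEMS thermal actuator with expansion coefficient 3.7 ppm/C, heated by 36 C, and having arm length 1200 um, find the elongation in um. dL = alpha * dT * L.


Step 1: Convert CTE: alpha = 3.7 ppm/C = 3.7e-6 /C
Step 2: dL = 3.7e-6 * 36 * 1200
dL = 0.1598 um


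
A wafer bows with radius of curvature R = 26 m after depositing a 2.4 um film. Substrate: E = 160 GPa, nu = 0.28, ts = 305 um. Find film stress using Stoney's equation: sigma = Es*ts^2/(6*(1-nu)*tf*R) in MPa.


Step 1: Compute numerator: Es * ts^2 = 160 * 305^2 = 14884000 (GPa*um^2)
Step 2: Compute denominator (R in um): 6*(1-nu)*tf*R = 6*0.72*2.4*26e6 = 269568000.0 (um^2)
Step 3: sigma (GPa) = 14884000 / 269568000.0 = 5.5214e-02 GPa
Step 4: Convert to MPa (x1000): sigma = 55.2 MPa


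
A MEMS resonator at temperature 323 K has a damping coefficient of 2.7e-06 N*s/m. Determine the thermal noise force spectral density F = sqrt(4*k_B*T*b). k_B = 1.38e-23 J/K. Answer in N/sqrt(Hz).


Step 1: Compute 4 * k_B * T * b
= 4 * 1.38e-23 * 323 * 2.7e-06
= 4.8140e-26 N^2/Hz
Step 2: F_noise = sqrt(4.8140e-26)
F_noise = 2.19e-13 N/sqrt(Hz)


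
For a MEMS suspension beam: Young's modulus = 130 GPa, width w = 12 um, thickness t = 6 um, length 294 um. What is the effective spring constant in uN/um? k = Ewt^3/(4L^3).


Step 1: Convert E to consistent units (1 GPa = 1000 uN/um^2).
E = 130 GPa = 130000 uN/um^2
Step 2: Compute t^3 = 6^3 = 216
Step 3: Compute L^3 = 294^3 = 25412184
Step 4: k = 130000 * 12 * 216 / (4 * 25412184)
k = 3.3149 uN/um


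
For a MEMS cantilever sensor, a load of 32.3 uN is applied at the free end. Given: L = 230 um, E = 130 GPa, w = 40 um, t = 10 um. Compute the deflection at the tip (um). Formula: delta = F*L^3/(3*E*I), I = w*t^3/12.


Step 1: Calculate the second moment of area.
I = w * t^3 / 12 = 40 * 10^3 / 12 = 3333.3333 um^4
Step 2: Convert E to consistent units (1 GPa = 1000 uN/um^2).
E = 130 GPa = 130000 uN/um^2
Step 3: Calculate tip deflection.
delta = F * L^3 / (3 * E * I)
delta = 32.3 * 230^3 / (3 * 130000 * 3333.3333)
delta = 0.3023 um


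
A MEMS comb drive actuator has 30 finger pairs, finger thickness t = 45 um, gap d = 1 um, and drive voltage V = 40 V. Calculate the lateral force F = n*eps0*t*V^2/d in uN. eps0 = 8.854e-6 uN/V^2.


Step 1: Parameters: n=30, eps0=8.854e-6 uN/V^2, t=45 um, V=40 V, d=1 um
Step 2: V^2 = 1600
Step 3: F = 30 * 8.854e-6 * 45 * 1600 / 1
F = 19.125 uN


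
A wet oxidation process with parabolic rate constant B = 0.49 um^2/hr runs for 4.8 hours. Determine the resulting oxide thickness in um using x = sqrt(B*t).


Step 1: Compute B*t = 0.49 * 4.8 = 2.352
Step 2: x = sqrt(2.352)
x = 1.534 um


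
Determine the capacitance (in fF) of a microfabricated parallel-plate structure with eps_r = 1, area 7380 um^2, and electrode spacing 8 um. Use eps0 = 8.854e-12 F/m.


Step 1: Convert area to m^2: A = 7380e-12 m^2
Step 2: Convert gap to m: d = 8e-6 m
Step 3: C = eps0 * eps_r * A / d
C = 8.854e-12 * 1 * 7380e-12 / 8e-6
Step 4: Convert to fF (multiply by 1e15).
C = 8.17 fF


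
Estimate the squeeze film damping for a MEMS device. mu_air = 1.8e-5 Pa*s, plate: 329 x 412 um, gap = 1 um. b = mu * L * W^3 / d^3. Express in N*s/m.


Step 1: Convert to SI.
L = 329e-6 m, W = 412e-6 m, d = 1e-6 m
Step 2: W^3 = (412e-6)^3 = 6.99e-11 m^3
Step 3: d^3 = (1e-6)^3 = 1.00e-18 m^3
Step 4: b = 1.8e-5 * 329e-6 * 6.99e-11 / 1.00e-18
b = 4.14e-01 N*s/m


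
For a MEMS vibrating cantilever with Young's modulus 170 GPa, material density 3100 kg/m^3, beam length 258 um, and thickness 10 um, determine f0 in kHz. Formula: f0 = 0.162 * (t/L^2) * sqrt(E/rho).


Step 1: Convert units to SI.
t_SI = 10e-6 m, L_SI = 258e-6 m
Step 2: Calculate sqrt(E/rho).
sqrt(170e9 / 3100) = 7405.32 m/s
Step 3: Compute f0.
f0 = 0.162 * 10e-6 / (258e-6)^2 * 7405.32 = 180226.8 Hz = 180.23 kHz


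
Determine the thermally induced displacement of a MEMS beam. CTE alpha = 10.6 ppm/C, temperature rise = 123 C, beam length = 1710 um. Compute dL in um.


Step 1: Convert CTE: alpha = 10.6 ppm/C = 10.6e-6 /C
Step 2: dL = 10.6e-6 * 123 * 1710
dL = 2.2295 um


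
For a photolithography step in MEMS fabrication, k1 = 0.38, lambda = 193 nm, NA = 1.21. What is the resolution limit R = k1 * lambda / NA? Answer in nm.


Step 1: Identify values: k1 = 0.38, lambda = 193 nm, NA = 1.21
Step 2: R = k1 * lambda / NA
R = 0.38 * 193 / 1.21
R = 60.6 nm


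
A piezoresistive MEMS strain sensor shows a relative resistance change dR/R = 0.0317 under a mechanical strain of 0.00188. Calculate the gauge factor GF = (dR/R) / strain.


Step 1: Identify values.
dR/R = 0.0317, strain = 0.00188
Step 2: GF = (dR/R) / strain = 0.0317 / 0.00188
GF = 16.9


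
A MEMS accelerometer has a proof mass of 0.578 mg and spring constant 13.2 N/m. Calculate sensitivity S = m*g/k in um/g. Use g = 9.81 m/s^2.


Step 1: Convert mass: m = 0.578 mg = 5.78e-07 kg
Step 2: S = m * g / k = 5.78e-07 * 9.81 / 13.2
Step 3: S = 4.30e-07 m/g
Step 4: Convert to um/g: S = 0.43 um/g


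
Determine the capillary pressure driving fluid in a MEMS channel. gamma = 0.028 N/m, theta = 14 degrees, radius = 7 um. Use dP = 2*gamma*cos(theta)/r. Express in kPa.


Step 1: cos(14 deg) = 0.9703
Step 2: Convert r to m: r = 7e-6 m
Step 3: dP = 2 * 0.028 * 0.9703 / 7e-6 = 7762.4 Pa
Step 4: Convert Pa to kPa (divide by 1000).
dP = 7.76 kPa


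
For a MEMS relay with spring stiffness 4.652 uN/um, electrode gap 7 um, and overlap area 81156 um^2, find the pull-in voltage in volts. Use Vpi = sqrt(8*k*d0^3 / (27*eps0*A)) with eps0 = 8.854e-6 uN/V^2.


Step 1: Compute numerator: 8 * k * d0^3 = 8 * 4.652 * 7^3 = 12765.088
Step 2: Compute denominator: 27 * eps0 * A = 27 * 8.854e-6 * 81156 = 19.400991
Step 3: Vpi = sqrt(12765.088 / 19.400991)
Vpi = 25.65 V


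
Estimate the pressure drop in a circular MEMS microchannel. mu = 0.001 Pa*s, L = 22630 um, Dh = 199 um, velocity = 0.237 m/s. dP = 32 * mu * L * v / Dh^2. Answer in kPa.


Step 1: Convert to SI: L = 22630e-6 m, Dh = 199e-6 m
Step 2: dP = 32 * 0.001 * 22630e-6 * 0.237 / (199e-6)^2
Step 3: dP = 4333.88 Pa
Step 4: Convert to kPa: dP = 4.33 kPa


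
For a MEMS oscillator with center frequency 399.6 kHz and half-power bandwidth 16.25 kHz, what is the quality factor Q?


Step 1: Q = f0 / bandwidth
Step 2: Q = 399.6 / 16.25
Q = 24.6


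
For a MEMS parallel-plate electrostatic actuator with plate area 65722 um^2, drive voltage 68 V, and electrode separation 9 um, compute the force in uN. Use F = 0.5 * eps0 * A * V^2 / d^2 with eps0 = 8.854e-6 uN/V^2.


Step 1: Identify parameters.
eps0 = 8.854e-6 uN/V^2, A = 65722 um^2, V = 68 V, d = 9 um
Step 2: Compute V^2 = 68^2 = 4624
Step 3: Compute d^2 = 9^2 = 81
Step 4: F = 0.5 * 8.854e-6 * 65722 * 4624 / 81
F = 16.609 uN


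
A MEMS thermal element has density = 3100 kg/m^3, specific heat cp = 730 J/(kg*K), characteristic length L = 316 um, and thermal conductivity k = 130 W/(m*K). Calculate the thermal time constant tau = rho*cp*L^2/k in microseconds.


Step 1: Convert L to m: L = 316e-6 m
Step 2: L^2 = (316e-6)^2 = 9.9856e-08 m^2
Step 3: tau = 3100 * 730 * 9.9856e-08 / 130 = 1.73826252e-03 s
Step 4: Convert to microseconds (multiply by 1e6).
tau = 1738.263 us


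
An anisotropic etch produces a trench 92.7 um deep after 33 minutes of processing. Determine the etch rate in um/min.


Step 1: Etch rate = depth / time
Step 2: rate = 92.7 / 33
rate = 2.809 um/min


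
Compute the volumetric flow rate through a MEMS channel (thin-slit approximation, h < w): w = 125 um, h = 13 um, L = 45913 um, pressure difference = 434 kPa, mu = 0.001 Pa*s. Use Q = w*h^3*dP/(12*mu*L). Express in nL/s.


Step 1: Convert all dimensions to SI (meters).
w = 125e-6 m, h = 13e-6 m, L = 45913e-6 m, dP = 434e3 Pa
Step 2: Q = w * h^3 * dP / (12 * mu * L)
Q = 125e-6 * (13e-6)^3 * 434e3 / (12 * 0.001 * 45913e-6) = 2.1632807e-10 m^3/s
Step 3: Convert Q from m^3/s to nL/s (1 m^3 = 1e12 nL, so multiply by 1e12).
Q = 216.328 nL/s


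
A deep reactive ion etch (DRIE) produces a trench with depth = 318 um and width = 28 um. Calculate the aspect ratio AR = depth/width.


Step 1: AR = depth / width
Step 2: AR = 318 / 28
AR = 11.4


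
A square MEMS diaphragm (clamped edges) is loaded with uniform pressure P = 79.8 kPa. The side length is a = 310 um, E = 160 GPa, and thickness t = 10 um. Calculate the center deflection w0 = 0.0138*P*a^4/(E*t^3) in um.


Step 1: Convert pressure to compatible units (E is in GPa, so P in GPa).
P = 79.8 kPa = 79.8e-6 GPa
Step 2: Compute numerator: 0.0138 * P * a^4.
a^4 = 310^4 = 9235210000
numerator = 0.0138 * 79.8e-6 * 9235210000 = 1.017e+04
Step 3: Compute denominator: E * t^3 = 160 * 10^3 = 160000
Step 4: w0 = numerator / denominator = 1.017e+04 / 160000 = 0.0636 um


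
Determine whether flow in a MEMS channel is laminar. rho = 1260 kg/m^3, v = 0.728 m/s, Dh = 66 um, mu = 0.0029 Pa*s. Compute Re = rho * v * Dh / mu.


Step 1: Convert Dh to meters: Dh = 66e-6 m
Step 2: Re = rho * v * Dh / mu
Re = 1260 * 0.728 * 66e-6 / 0.0029
Re = 20.876
Since Re = 20.876 is below ~2300, the flow is laminar.


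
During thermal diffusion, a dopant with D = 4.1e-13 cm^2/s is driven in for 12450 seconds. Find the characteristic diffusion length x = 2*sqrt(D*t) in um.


Step 1: Compute D*t = 4.1e-13 * 12450 = 5.1045e-09 cm^2
Step 2: sqrt(D*t) = 7.14458e-05 cm
Step 3: x = 2 * 7.14458e-05 cm = 1.428916e-04 cm
Step 4: Convert to um (1 cm = 1e4 um): x = 1.429 um


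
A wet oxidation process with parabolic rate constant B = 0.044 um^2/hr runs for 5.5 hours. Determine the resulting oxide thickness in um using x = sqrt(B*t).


Step 1: Compute B*t = 0.044 * 5.5 = 0.242
Step 2: x = sqrt(0.242)
x = 0.492 um


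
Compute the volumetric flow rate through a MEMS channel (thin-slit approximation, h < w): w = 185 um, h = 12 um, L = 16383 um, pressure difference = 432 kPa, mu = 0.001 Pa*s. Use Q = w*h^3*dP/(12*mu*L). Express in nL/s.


Step 1: Convert all dimensions to SI (meters).
w = 185e-6 m, h = 12e-6 m, L = 16383e-6 m, dP = 432e3 Pa
Step 2: Q = w * h^3 * dP / (12 * mu * L)
Q = 185e-6 * (12e-6)^3 * 432e3 / (12 * 0.001 * 16383e-6) = 7.0246475e-10 m^3/s
Step 3: Convert Q from m^3/s to nL/s (1 m^3 = 1e12 nL, so multiply by 1e12).
Q = 702.465 nL/s


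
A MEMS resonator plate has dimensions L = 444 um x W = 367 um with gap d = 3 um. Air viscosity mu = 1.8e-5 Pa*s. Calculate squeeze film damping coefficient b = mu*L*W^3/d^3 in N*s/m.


Step 1: Convert to SI.
L = 444e-6 m, W = 367e-6 m, d = 3e-6 m
Step 2: W^3 = (367e-6)^3 = 4.94e-11 m^3
Step 3: d^3 = (3e-6)^3 = 2.70e-17 m^3
Step 4: b = 1.8e-5 * 444e-6 * 4.94e-11 / 2.70e-17
b = 1.46e-02 N*s/m


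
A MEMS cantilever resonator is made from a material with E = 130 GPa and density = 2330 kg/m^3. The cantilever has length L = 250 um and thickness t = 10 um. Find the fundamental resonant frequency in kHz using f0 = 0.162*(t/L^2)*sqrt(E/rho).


Step 1: Convert units to SI.
t_SI = 10e-6 m, L_SI = 250e-6 m
Step 2: Calculate sqrt(E/rho).
sqrt(130e9 / 2330) = 7469.54 m/s
Step 3: Compute f0.
f0 = 0.162 * 10e-6 / (250e-6)^2 * 7469.54 = 193610.5 Hz = 193.61 kHz


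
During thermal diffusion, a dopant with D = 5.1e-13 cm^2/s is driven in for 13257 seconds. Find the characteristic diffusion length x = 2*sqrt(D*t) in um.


Step 1: Compute D*t = 5.1e-13 * 13257 = 6.76107e-09 cm^2
Step 2: sqrt(D*t) = 8.22257e-05 cm
Step 3: x = 2 * 8.22257e-05 cm = 1.644514e-04 cm
Step 4: Convert to um (1 cm = 1e4 um): x = 1.645 um


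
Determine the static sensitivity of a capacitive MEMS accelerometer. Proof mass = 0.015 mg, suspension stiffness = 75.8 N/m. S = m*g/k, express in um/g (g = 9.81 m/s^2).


Step 1: Convert mass: m = 0.015 mg = 1.50e-08 kg
Step 2: S = m * g / k = 1.50e-08 * 9.81 / 75.8
Step 3: S = 1.94e-09 m/g
Step 4: Convert to um/g: S = 0.002 um/g


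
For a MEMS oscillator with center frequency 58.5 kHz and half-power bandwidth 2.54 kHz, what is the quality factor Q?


Step 1: Q = f0 / bandwidth
Step 2: Q = 58.5 / 2.54
Q = 23.0


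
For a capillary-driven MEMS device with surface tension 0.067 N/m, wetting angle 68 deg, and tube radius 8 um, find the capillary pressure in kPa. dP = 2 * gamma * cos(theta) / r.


Step 1: cos(68 deg) = 0.3746
Step 2: Convert r to m: r = 8e-6 m
Step 3: dP = 2 * 0.067 * 0.3746 / 8e-6 = 6274.6 Pa
Step 4: Convert Pa to kPa (divide by 1000).
dP = 6.27 kPa


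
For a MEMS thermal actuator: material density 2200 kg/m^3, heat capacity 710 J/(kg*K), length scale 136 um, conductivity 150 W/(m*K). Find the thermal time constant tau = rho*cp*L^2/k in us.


Step 1: Convert L to m: L = 136e-6 m
Step 2: L^2 = (136e-6)^2 = 1.8496e-08 m^2
Step 3: tau = 2200 * 710 * 1.8496e-08 / 150 = 1.9260501e-04 s
Step 4: Convert to microseconds (multiply by 1e6).
tau = 192.605 us


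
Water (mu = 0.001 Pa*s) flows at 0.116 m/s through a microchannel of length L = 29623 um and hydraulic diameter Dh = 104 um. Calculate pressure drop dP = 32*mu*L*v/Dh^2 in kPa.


Step 1: Convert to SI: L = 29623e-6 m, Dh = 104e-6 m
Step 2: dP = 32 * 0.001 * 29623e-6 * 0.116 / (104e-6)^2
Step 3: dP = 10166.47 Pa
Step 4: Convert to kPa: dP = 10.17 kPa


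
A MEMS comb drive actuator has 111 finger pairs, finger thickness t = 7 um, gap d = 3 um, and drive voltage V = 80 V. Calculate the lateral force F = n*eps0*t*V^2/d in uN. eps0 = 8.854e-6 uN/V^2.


Step 1: Parameters: n=111, eps0=8.854e-6 uN/V^2, t=7 um, V=80 V, d=3 um
Step 2: V^2 = 6400
Step 3: F = 111 * 8.854e-6 * 7 * 6400 / 3
F = 14.676 uN


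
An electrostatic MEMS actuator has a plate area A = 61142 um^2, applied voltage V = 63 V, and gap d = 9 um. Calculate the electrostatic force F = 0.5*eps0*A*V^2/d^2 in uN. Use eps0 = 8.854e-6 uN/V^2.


Step 1: Identify parameters.
eps0 = 8.854e-6 uN/V^2, A = 61142 um^2, V = 63 V, d = 9 um
Step 2: Compute V^2 = 63^2 = 3969
Step 3: Compute d^2 = 9^2 = 81
Step 4: F = 0.5 * 8.854e-6 * 61142 * 3969 / 81
F = 13.263 uN


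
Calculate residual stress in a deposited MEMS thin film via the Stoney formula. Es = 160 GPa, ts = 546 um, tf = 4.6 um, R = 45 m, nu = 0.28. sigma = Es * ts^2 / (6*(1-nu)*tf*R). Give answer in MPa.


Step 1: Compute numerator: Es * ts^2 = 160 * 546^2 = 47698560 (GPa*um^2)
Step 2: Compute denominator (R in um): 6*(1-nu)*tf*R = 6*0.72*4.6*45e6 = 894240000.0 (um^2)
Step 3: sigma (GPa) = 47698560 / 894240000.0 = 5.334e-02 GPa
Step 4: Convert to MPa (x1000): sigma = 53.3 MPa


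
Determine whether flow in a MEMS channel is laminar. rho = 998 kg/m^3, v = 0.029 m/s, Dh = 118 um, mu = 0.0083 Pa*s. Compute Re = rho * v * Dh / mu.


Step 1: Convert Dh to meters: Dh = 118e-6 m
Step 2: Re = rho * v * Dh / mu
Re = 998 * 0.029 * 118e-6 / 0.0083
Re = 0.411
Since Re = 0.411 is below ~2300, the flow is laminar.


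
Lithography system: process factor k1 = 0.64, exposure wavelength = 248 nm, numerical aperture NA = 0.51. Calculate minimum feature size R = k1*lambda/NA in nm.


Step 1: Identify values: k1 = 0.64, lambda = 248 nm, NA = 0.51
Step 2: R = k1 * lambda / NA
R = 0.64 * 248 / 0.51
R = 311.2 nm


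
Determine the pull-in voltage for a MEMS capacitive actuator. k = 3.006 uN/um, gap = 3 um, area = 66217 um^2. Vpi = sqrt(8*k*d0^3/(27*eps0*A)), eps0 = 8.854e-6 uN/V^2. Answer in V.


Step 1: Compute numerator: 8 * k * d0^3 = 8 * 3.006 * 3^3 = 649.296
Step 2: Compute denominator: 27 * eps0 * A = 27 * 8.854e-6 * 66217 = 15.829704
Step 3: Vpi = sqrt(649.296 / 15.829704)
Vpi = 6.4 V


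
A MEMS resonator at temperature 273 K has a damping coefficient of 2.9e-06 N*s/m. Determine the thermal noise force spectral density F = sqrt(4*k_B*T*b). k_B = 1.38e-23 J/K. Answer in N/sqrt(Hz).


Step 1: Compute 4 * k_B * T * b
= 4 * 1.38e-23 * 273 * 2.9e-06
= 4.3702e-26 N^2/Hz
Step 2: F_noise = sqrt(4.3702e-26)
F_noise = 2.09e-13 N/sqrt(Hz)


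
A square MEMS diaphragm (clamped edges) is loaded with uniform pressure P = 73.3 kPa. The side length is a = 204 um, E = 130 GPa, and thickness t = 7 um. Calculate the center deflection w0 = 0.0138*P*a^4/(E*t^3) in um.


Step 1: Convert pressure to compatible units (E is in GPa, so P in GPa).
P = 73.3 kPa = 73.3e-6 GPa
Step 2: Compute numerator: 0.0138 * P * a^4.
a^4 = 204^4 = 1731891456
numerator = 0.0138 * 73.3e-6 * 1731891456 = 1.7519e+03
Step 3: Compute denominator: E * t^3 = 130 * 7^3 = 44590
Step 4: w0 = numerator / denominator = 1.7519e+03 / 44590 = 0.0393 um


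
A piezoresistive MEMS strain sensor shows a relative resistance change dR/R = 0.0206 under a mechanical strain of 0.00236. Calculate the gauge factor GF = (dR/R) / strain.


Step 1: Identify values.
dR/R = 0.0206, strain = 0.00236
Step 2: GF = (dR/R) / strain = 0.0206 / 0.00236
GF = 8.7


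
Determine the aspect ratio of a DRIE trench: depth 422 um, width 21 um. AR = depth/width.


Step 1: AR = depth / width
Step 2: AR = 422 / 21
AR = 20.1


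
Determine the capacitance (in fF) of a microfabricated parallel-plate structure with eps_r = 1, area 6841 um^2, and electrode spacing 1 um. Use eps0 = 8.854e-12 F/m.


Step 1: Convert area to m^2: A = 6841e-12 m^2
Step 2: Convert gap to m: d = 1e-6 m
Step 3: C = eps0 * eps_r * A / d
C = 8.854e-12 * 1 * 6841e-12 / 1e-6
Step 4: Convert to fF (multiply by 1e15).
C = 60.57 fF


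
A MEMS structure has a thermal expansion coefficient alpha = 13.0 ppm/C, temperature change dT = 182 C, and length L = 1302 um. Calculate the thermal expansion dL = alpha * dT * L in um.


Step 1: Convert CTE: alpha = 13.0 ppm/C = 13.0e-6 /C
Step 2: dL = 13.0e-6 * 182 * 1302
dL = 3.0805 um


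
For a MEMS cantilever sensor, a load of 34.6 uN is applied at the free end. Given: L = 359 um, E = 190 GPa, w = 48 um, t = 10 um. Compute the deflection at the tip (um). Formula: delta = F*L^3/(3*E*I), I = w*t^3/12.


Step 1: Calculate the second moment of area.
I = w * t^3 / 12 = 48 * 10^3 / 12 = 4000.0 um^4
Step 2: Convert E to consistent units (1 GPa = 1000 uN/um^2).
E = 190 GPa = 190000 uN/um^2
Step 3: Calculate tip deflection.
delta = F * L^3 / (3 * E * I)
delta = 34.6 * 359^3 / (3 * 190000 * 4000.0)
delta = 0.7021 um


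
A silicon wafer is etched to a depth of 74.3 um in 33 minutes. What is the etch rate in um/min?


Step 1: Etch rate = depth / time
Step 2: rate = 74.3 / 33
rate = 2.252 um/min


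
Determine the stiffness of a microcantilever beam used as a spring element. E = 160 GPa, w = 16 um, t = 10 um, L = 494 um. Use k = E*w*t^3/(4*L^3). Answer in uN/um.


Step 1: Convert E to consistent units (1 GPa = 1000 uN/um^2).
E = 160 GPa = 160000 uN/um^2
Step 2: Compute t^3 = 10^3 = 1000
Step 3: Compute L^3 = 494^3 = 120553784
Step 4: k = 160000 * 16 * 1000 / (4 * 120553784)
k = 5.3088 uN/um


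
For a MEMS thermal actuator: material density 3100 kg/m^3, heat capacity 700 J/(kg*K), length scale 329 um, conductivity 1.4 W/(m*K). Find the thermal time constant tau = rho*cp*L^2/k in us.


Step 1: Convert L to m: L = 329e-6 m
Step 2: L^2 = (329e-6)^2 = 1.08241e-07 m^2
Step 3: tau = 3100 * 700 * 1.08241e-07 / 1.4 = 1.6777355e-01 s
Step 4: Convert to microseconds (multiply by 1e6).
tau = 167773.55 us


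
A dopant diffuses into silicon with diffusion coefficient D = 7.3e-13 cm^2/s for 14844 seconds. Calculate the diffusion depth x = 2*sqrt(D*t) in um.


Step 1: Compute D*t = 7.3e-13 * 14844 = 1.083612e-08 cm^2
Step 2: sqrt(D*t) = 1.04097e-04 cm
Step 3: x = 2 * 1.04097e-04 cm = 2.08194e-04 cm
Step 4: Convert to um (1 cm = 1e4 um): x = 2.082 um


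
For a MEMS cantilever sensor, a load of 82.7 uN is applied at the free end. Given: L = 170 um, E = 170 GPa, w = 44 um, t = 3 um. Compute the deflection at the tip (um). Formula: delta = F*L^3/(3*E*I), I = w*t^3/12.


Step 1: Calculate the second moment of area.
I = w * t^3 / 12 = 44 * 3^3 / 12 = 99.0 um^4
Step 2: Convert E to consistent units (1 GPa = 1000 uN/um^2).
E = 170 GPa = 170000 uN/um^2
Step 3: Calculate tip deflection.
delta = F * L^3 / (3 * E * I)
delta = 82.7 * 170^3 / (3 * 170000 * 99.0)
delta = 8.0472 um


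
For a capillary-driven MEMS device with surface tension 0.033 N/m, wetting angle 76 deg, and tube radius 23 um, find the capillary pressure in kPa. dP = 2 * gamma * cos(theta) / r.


Step 1: cos(76 deg) = 0.2419
Step 2: Convert r to m: r = 23e-6 m
Step 3: dP = 2 * 0.033 * 0.2419 / 23e-6 = 694.1 Pa
Step 4: Convert Pa to kPa (divide by 1000).
dP = 0.69 kPa


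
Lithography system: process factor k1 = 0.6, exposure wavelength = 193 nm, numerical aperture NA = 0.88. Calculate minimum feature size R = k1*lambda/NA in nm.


Step 1: Identify values: k1 = 0.6, lambda = 193 nm, NA = 0.88
Step 2: R = k1 * lambda / NA
R = 0.6 * 193 / 0.88
R = 131.6 nm


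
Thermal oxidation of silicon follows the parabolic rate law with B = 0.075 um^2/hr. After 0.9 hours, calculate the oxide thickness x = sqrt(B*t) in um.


Step 1: Compute B*t = 0.075 * 0.9 = 0.0675
Step 2: x = sqrt(0.0675)
x = 0.26 um


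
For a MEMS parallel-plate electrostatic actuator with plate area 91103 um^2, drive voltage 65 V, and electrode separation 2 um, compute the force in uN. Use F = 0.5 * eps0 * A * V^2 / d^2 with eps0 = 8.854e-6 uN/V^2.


Step 1: Identify parameters.
eps0 = 8.854e-6 uN/V^2, A = 91103 um^2, V = 65 V, d = 2 um
Step 2: Compute V^2 = 65^2 = 4225
Step 3: Compute d^2 = 2^2 = 4
Step 4: F = 0.5 * 8.854e-6 * 91103 * 4225 / 4
F = 425.999 uN
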